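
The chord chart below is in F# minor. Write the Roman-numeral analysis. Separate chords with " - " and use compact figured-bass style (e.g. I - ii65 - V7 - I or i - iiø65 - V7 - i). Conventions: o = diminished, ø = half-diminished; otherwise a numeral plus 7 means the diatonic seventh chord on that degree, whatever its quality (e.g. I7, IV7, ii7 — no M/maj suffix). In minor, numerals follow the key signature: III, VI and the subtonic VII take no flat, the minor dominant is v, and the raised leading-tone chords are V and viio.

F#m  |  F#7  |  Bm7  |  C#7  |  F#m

i - V7/iv - iv7 - V7 - i

F#m: minor triad on F# = scale degree 1 → i.
F#7: a dominant seventh chord on F#, the applied dominant of iv → V7/iv.
Bm7 has root B, degree 4 in F# minor, so iv7.
C#7 has root C#, degree 5 in F# minor, so V7.
F#m: root F# is the tonic; minor triad there is i.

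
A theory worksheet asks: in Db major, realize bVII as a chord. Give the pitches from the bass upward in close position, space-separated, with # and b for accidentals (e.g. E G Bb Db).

Cb Eb Gb

Scale degree 7 in Db major is C; lowering it a half step gives Cb. bVII is a major triad on the lowered seventh degree (the subtonic), borrowed from the parallel minor.
So the chord is Cb-Eb-Gb, a major triad.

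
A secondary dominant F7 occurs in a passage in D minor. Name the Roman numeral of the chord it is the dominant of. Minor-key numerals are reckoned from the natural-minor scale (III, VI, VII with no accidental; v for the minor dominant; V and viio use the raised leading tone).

VI

The chord is a dominant seventh chord on F.
A dominant resolves down a perfect fifth: F → Bb. In D minor, Bb is scale degree 6, i.e. VI.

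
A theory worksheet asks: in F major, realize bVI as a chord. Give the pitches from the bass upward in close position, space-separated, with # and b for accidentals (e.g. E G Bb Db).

Db F Ab

bVI is a major triad on the lowered sixth degree, borrowed from the parallel minor. In F major that root is Db.
So the chord is Db-F-Ab.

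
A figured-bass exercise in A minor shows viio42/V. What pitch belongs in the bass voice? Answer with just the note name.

C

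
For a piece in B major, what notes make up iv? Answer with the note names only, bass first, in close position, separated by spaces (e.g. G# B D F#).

E G B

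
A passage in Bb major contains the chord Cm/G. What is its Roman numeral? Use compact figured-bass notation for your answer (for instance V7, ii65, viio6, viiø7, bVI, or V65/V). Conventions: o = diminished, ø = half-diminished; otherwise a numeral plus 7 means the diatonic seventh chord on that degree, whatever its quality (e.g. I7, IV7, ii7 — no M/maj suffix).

Stacked in thirds the chord is C-Eb-G: a minor triad on C.
In Bb major, C is the supertonic; the diatonic minor triad there is ii.
With G in the bass the chord is in second inversion, so the figured bass is 64.

ii64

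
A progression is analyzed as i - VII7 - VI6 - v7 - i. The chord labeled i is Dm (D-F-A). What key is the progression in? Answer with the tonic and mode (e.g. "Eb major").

i is given as D-F-A — a minor triad with root D.
If D is scale degree 1 and the mode makes that degree carry a minor triad, the tonic is D and the mode is minor.

D minor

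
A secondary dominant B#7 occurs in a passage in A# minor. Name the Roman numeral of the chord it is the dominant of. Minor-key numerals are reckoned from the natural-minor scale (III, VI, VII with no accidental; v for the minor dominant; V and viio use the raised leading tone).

The chord is a dominant seventh chord on B#.
A dominant resolves down a perfect fifth: B# → E#. In A# minor, E# is scale degree 5, i.e. V.

V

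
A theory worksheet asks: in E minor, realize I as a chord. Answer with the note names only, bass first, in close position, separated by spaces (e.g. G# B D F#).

I is the major tonic (Picardy third), borrowed from the parallel major. In E minor that root is E.
So the chord is E-G#-B, a major triad.

E G# B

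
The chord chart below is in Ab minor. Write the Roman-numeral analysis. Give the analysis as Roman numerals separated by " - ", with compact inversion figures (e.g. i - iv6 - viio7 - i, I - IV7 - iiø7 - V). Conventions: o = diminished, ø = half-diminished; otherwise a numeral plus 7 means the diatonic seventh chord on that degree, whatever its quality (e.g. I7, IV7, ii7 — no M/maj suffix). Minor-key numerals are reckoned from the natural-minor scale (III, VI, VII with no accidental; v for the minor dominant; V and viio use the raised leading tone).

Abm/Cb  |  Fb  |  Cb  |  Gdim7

Abm/Cb has root Ab, degree 1 in Ab minor, so i6.
Fb has root Fb, degree 6 in Ab minor, so VI.
Cb: major triad on Cb = scale degree 3 → III.
Gdim7 has root G, degree 7 in Ab minor, so viio7.

i6 - VI - III - viio7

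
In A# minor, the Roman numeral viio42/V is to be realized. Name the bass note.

C#

The applied chord viio42/V is rooted on D##: D##-F##-A#-C#.
The figure 42 means third inversion — the seventh is in the bass.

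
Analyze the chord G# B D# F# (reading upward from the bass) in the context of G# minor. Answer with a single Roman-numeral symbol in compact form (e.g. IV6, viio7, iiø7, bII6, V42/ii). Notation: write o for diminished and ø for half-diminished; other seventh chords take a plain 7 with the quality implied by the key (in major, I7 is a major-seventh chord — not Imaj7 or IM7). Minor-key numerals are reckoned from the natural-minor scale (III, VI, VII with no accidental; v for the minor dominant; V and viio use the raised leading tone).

The pitches G#-B-D#-F# form a minor seventh chord rooted on G#.
In G# minor, G# is the tonic; the diatonic minor seventh chord there is i7.

i7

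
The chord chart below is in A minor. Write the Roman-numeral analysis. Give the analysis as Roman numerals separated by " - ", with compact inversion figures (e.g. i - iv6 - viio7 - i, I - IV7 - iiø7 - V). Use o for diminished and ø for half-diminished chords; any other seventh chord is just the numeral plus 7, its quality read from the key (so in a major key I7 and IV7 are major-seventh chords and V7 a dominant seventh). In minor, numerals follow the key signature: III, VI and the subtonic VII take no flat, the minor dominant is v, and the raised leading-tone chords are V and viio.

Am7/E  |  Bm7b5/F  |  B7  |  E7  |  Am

i43 - iiø43 - V7/V - V7 - i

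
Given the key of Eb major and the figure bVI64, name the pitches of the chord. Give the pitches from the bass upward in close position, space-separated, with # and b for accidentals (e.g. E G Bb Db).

bVI64 is a major triad on the lowered sixth degree, borrowed from the parallel minor. In Eb major that root is Cb.
So the chord is Cb-Eb-Gb.
With the 64 figure the chord is in second inversion; from the bass Gb upward in close position it reads Gb-Cb-Eb.

Gb Cb Eb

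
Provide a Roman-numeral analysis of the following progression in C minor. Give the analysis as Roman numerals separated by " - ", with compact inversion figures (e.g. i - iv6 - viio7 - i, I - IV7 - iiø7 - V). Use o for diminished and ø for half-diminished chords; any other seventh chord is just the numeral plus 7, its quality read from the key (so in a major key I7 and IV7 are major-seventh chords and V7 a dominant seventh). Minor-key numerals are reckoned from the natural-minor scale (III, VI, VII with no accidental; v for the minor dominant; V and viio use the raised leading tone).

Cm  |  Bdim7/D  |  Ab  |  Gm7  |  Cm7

i - viio65 - VI - v7 - i7

Cm: root C is the tonic; minor triad there is i.
Bdim7/D has root B, degree 7 in C minor, so viio65.
Ab has root Ab, degree 6 in C minor, so VI.
Gm7: root G is the dominant; minor seventh chord there is v7.
Cm7: root C is the tonic; minor seventh chord there is i7.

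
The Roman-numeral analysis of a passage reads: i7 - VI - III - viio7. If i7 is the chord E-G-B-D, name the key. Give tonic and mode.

E minor

The anchor chord is a minor seventh chord on E, labeled i7.
If E is scale degree 1 and the mode makes that degree carry a minor seventh chord, the tonic is E and the mode is minor.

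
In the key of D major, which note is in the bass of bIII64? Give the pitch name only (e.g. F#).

C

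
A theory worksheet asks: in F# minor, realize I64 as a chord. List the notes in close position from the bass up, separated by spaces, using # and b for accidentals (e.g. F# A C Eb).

I64 is the major tonic (Picardy third), borrowed from the parallel major. In F# minor that root is F#.
So the chord is F#-A#-C#.
With the 64 figure the chord is in second inversion; from the bass C# upward in close position it reads C#-F#-A#.

C# F# A#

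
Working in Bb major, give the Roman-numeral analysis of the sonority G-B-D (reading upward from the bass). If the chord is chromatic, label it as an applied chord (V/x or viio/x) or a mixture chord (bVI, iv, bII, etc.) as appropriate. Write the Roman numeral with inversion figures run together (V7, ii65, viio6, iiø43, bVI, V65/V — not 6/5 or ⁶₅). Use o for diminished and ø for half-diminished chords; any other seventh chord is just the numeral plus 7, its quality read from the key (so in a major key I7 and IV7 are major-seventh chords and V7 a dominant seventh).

V/ii

The pitches G-B-D form a major triad rooted on G.
G is not a diatonic chord root with this quality in Bb major, but it lies a perfect fifth above C (ii), so the chord functions as an applied dominant of ii.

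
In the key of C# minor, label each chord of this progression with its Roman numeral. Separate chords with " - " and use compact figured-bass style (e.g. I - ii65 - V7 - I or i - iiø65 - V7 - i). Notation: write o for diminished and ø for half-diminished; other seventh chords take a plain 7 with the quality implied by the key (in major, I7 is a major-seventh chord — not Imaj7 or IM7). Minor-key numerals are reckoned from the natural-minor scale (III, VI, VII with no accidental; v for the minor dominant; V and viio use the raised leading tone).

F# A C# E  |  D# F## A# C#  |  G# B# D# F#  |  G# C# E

iv7 - V7/V - V7 - i64

F#-A-C#-E: root F# is the subdominant; minor seventh chord there is iv7.
D#-F##-A#-C#: a dominant seventh chord on D#, the applied dominant of V → V7/V.
G#-B#-D#-F# has root G#, degree 5 in C# minor, so V7.
G#-C#-E: root C# is the tonic; minor triad there is i64.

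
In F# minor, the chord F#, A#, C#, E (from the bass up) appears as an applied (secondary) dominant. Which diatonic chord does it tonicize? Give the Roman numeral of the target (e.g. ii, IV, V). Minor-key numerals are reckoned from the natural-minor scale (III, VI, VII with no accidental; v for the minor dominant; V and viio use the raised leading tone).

iv

The chord is a dominant seventh chord on F#.
A dominant resolves down a perfect fifth: F# → B. In F# minor, B is scale degree 4, i.e. iv.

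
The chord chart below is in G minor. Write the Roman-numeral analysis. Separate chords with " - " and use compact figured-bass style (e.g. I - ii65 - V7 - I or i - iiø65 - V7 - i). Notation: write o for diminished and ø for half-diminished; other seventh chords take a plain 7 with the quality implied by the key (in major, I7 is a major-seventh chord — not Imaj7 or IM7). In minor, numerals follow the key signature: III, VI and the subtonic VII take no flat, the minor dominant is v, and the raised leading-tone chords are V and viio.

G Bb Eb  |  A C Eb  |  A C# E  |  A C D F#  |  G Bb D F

VI6 - iio - V/V - V43 - i7

G-Bb-Eb has root Eb, degree 6 in G minor, so VI6.
A-C-Eb: diminished triad on A = scale degree 2 → iio.
A-C#-E: chromatic; A is V of V, so V/V.
A-C-D-F#: dominant seventh chord on D = scale degree 5 → V43.
G-Bb-D-F: minor seventh chord on G = scale degree 1 → i7.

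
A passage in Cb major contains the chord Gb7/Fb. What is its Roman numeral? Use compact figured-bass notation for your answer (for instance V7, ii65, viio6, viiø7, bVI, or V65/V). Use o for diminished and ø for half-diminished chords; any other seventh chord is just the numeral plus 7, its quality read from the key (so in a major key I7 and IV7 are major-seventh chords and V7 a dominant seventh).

V42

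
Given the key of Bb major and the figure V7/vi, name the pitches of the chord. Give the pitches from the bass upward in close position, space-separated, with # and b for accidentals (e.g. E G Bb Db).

The slash means an applied dominant: we want the dominant of vi. In Bb major, vi is G minor, and its dominant is built on D.
Building a dominant seventh chord on D gives D-F#-A-C.

D F# A C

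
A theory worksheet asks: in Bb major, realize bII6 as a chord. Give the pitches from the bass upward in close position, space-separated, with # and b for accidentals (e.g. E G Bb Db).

bII6 is the Neapolitan sixth — a major triad on the lowered second degree, here in its customary first inversion. In Bb major that root is Cb.
So the chord is Cb-Eb-Gb, a major triad.
The figured bass 6 indicates first inversion, placing the third (Eb) in the bass: Eb-Gb-Cb.

Eb Gb Cb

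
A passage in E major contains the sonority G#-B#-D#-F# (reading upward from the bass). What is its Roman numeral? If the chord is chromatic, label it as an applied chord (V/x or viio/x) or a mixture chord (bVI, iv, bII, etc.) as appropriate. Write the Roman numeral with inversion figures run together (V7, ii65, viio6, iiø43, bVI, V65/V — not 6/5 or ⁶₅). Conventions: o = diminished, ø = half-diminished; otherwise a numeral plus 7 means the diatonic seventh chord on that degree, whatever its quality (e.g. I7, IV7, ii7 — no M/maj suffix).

Stacked in thirds the chord is G#-B#-D#-F#: a dominant seventh chord on G#.
G# is not a diatonic chord root with this quality in E major, but it lies a perfect fifth above C# (vi), so the chord functions as an applied dominant of vi.

V7/vi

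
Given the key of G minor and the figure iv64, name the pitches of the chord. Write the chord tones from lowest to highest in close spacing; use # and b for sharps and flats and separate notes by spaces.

G C Eb

The numeral's case and figure indicate a minor triad. In G minor its root, scale degree 4, is C.
Stacking thirds from C gives C-Eb-G.
With the 64 figure the chord is in second inversion; from the bass G upward in close position it reads G-C-Eb.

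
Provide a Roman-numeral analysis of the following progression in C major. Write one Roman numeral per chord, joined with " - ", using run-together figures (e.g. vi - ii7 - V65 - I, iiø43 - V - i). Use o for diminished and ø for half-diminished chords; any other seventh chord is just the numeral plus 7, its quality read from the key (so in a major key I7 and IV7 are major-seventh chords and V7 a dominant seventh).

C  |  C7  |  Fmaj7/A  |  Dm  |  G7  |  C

I - V7/IV - IV65 - ii - V7 - I

C: root C is the tonic; major triad there is I.
C7: chromatic; C is V of IV, so V7/IV.
Fmaj7/A: root F is the subdominant; major seventh chord there is IV65.
Dm has root D, degree 2 in C major, so ii.
G7: dominant seventh chord on G = scale degree 5 → V7.
C: major triad on C = scale degree 1 → I.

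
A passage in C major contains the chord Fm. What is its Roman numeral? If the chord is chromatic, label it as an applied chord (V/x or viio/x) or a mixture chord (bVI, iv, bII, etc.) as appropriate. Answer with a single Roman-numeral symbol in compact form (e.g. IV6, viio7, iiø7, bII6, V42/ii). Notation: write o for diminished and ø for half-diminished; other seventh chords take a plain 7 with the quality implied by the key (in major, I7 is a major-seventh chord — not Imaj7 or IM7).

iv

The pitches F-Ab-C form a minor triad rooted on F.
F is the fourth degree of C major. This is the minor subdominant, borrowed from the parallel minor.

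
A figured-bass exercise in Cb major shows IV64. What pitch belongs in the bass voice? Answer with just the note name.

IV in Cb major has root Fb; the chord is Fb-Ab-Cb.
The figure 64 means second inversion — the fifth is in the bass.

Cb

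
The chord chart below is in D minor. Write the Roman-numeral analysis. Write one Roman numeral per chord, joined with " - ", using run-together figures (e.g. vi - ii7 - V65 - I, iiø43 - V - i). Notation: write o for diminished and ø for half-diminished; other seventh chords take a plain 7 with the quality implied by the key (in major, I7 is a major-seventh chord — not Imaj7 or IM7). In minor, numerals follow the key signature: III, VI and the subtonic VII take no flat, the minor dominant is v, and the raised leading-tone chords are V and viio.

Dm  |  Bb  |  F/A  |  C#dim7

Dm has root D, degree 1 in D minor, so i.
Bb: root Bb is the submediant; major triad there is VI.
F/A has root F, degree 3 in D minor, so III6.
C#dim7: fully diminished seventh chord on C# = scale degree 7 → viio7.

i - VI - III6 - viio7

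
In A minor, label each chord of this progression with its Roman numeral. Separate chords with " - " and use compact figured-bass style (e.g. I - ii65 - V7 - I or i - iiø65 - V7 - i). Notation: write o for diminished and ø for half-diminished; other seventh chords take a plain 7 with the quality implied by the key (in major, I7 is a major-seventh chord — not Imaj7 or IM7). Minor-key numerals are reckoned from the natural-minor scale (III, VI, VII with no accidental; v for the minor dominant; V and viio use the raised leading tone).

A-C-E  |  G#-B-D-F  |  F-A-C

A-C-E: minor triad on A = scale degree 1 → i.
G#-B-D-F has root G#, degree 7 in A minor, so viio7.
F-A-C: major triad on F = scale degree 6 → VI.

i - viio7 - VI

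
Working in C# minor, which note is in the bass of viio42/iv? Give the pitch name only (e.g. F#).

D

The applied chord viio42/iv is rooted on E#: E#-G#-B-D.
The figure 42 means third inversion — the seventh is in the bass.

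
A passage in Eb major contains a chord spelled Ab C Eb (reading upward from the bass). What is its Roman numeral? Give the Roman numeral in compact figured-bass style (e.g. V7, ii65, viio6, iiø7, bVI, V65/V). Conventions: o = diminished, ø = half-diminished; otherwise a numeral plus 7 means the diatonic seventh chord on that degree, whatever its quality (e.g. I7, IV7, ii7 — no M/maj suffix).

The pitches Ab-C-Eb form a major triad rooted on Ab.
Ab is scale degree 4 in Eb major, and a major triad on that degree is written IV.

IV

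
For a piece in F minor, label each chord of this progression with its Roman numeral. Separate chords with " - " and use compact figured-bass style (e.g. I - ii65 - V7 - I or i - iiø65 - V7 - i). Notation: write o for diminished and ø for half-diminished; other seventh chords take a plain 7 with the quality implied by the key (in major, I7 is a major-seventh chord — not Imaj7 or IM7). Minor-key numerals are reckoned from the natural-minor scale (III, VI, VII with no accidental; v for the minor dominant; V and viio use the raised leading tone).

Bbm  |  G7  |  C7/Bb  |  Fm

Bbm: root Bb is the subdominant; minor triad there is iv.
G7: chromatic; G is V of V, so V7/V.
C7/Bb: dominant seventh chord on C = scale degree 5 → V42.
Fm: minor triad on F = scale degree 1 → i.

iv - V7/V - V42 - i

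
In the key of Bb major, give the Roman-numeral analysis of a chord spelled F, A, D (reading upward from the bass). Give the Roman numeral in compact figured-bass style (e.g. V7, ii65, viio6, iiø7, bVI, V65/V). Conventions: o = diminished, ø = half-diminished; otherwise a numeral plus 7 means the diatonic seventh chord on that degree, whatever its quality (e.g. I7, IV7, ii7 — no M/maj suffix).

iii6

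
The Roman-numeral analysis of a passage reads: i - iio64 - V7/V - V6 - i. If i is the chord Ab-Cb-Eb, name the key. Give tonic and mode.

Ab minor

i is given as Ab-Cb-Eb — a minor triad with root Ab.
If Ab is scale degree 1 and the mode makes that degree carry a minor triad, the tonic is Ab and the mode is minor.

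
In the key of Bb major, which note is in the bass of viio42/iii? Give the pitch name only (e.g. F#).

The applied chord viio42/iii is rooted on C#: C#-E-G-Bb.
The figure 42 means third inversion — the seventh is in the bass.

Bb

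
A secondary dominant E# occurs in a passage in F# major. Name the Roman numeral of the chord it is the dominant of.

iii

The chord is a major triad on E#.
A dominant resolves down a perfect fifth: E# → A#. In F# major, A# is scale degree 3, i.e. iii.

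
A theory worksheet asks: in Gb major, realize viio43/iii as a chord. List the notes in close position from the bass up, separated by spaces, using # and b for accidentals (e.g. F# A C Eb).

Eb Gb A C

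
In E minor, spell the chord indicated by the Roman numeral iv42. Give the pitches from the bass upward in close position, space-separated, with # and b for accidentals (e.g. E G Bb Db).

G A C E

In E minor, the subdominant is A, and the diatonic chord built there is a minor seventh chord.
That chord is spelled A-C-E-G.
The figured bass 42 indicates third inversion, placing the seventh (G) in the bass: G-A-C-E.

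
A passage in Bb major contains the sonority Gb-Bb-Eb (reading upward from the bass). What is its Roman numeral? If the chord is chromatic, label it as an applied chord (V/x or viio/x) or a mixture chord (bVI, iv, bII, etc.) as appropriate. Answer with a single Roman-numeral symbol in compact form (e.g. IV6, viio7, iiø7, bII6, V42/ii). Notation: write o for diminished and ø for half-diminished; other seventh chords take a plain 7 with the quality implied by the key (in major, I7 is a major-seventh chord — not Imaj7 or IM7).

iv6

Stacked in thirds the chord is Eb-Gb-Bb: a minor triad on Eb.
Eb is the fourth degree of Bb major. This is the minor subdominant, borrowed from the parallel minor.
With Gb in the bass the chord is in first inversion, so the figured bass is 6.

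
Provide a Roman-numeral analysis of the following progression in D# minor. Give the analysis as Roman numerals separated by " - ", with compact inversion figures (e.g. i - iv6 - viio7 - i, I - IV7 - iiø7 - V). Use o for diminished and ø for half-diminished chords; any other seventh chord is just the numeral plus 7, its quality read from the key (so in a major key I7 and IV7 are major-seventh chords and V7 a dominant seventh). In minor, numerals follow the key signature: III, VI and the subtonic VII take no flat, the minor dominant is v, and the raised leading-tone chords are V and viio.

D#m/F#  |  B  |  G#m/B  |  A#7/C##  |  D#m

D#m/F#: root D# is the tonic; minor triad there is i6.
B: root B is the submediant; major triad there is VI.
G#m/B: minor triad on G# = scale degree 4 → iv6.
A#7/C##: root A# is the dominant; dominant seventh chord there is V65.
D#m has root D#, degree 1 in D# minor, so i.

i6 - VI - iv6 - V65 - i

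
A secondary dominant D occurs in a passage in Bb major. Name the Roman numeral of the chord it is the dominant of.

The chord is a major triad on D.
A dominant resolves down a perfect fifth: D → G. In Bb major, G is scale degree 6, i.e. vi.

vi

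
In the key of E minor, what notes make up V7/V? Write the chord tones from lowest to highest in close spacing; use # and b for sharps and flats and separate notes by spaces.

F# A# C# E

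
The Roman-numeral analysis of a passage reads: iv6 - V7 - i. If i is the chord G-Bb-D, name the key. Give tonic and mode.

i is given as G-Bb-D — a minor triad with root G.
If G is scale degree 1 and the mode makes that degree carry a minor triad, the tonic is G and the mode is minor.

G minor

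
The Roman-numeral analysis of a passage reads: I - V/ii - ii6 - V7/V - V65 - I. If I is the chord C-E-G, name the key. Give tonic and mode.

C major

The chord C is a major triad rooted on C; its label is I.
If C is scale degree 1 and the mode makes that degree carry a major triad, the tonic is C and the mode is major.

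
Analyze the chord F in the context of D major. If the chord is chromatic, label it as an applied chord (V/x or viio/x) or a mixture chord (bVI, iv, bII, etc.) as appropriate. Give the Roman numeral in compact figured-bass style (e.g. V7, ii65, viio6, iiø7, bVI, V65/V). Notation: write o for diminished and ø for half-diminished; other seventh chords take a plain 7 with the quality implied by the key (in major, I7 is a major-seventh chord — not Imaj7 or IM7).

bIII

Stacked in thirds the chord is F-A-C: a major triad on F.
F is the lowered third degree of D major (diatonic 3 would be F#). This is a major triad on the lowered third degree, borrowed from the parallel minor.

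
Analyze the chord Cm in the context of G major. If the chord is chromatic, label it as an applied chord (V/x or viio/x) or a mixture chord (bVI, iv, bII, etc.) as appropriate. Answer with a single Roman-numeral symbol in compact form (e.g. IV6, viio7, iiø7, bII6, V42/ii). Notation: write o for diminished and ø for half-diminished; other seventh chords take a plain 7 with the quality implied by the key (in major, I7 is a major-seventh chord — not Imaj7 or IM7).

Stacked in thirds the chord is C-Eb-G: a minor triad on C.
C is the fourth degree of G major. This is the minor subdominant, borrowed from the parallel minor.

iv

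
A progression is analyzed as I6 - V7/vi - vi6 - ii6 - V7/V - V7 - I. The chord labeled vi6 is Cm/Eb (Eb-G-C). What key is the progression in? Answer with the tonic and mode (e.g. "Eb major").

Eb major

The chord Cm/Eb is a minor triad rooted on C; its label is vi6.
If C is scale degree 6 and the mode makes that degree carry a minor triad, the tonic is Eb and the mode is major.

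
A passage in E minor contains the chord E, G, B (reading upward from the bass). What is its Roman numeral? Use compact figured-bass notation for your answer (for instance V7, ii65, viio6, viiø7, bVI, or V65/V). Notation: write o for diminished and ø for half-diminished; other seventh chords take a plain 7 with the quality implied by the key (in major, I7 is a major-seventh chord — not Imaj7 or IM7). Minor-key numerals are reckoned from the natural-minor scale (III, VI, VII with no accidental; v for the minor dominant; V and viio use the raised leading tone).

i

Stacked in thirds the chord is E-G-B: a minor triad on E.
In E minor, E is the tonic; the diatonic minor triad there is i.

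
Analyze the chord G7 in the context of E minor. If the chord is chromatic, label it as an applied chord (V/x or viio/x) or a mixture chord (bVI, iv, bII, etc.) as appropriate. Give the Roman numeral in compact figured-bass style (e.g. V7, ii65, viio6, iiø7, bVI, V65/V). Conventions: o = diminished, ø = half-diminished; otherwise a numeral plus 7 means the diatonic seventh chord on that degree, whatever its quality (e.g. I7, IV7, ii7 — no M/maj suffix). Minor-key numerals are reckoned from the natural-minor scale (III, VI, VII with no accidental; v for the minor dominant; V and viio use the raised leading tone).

V7/VI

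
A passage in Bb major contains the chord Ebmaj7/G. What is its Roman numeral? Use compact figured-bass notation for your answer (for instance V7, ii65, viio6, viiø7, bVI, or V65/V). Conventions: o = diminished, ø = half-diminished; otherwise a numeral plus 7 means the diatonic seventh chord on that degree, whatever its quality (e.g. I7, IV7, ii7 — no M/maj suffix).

IV65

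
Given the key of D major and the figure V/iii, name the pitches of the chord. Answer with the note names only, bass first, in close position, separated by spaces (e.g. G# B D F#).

C# E# G#

V/iii is a secondary dominant — the dominant triad of iii. iii in D major is F#, so the applied chord's root is C#, a perfect fifth above.
Building a major triad on C# gives C#-E#-G#.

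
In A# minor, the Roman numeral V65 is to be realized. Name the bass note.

G##

V in A# minor has root E#; the chord is E#-G##-B#-D#.
The figure 65 means first inversion — the third is in the bass.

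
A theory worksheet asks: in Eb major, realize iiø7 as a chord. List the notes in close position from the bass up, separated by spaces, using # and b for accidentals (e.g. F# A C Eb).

F Ab Cb Eb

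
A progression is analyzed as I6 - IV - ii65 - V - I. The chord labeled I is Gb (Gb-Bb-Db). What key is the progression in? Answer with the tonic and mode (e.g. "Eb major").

Gb major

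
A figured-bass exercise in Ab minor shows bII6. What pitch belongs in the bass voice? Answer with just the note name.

Db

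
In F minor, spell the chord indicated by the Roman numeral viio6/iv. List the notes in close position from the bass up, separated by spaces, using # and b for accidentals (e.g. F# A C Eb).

C Eb A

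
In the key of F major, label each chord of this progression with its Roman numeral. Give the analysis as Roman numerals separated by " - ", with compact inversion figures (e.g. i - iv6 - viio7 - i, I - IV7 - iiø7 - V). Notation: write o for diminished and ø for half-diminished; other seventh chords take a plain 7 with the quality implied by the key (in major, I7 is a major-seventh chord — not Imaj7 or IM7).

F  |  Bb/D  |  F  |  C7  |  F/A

F has root F, degree 1 in F major, so I.
Bb/D: major triad on Bb = scale degree 4 → IV6.
F: root F is the tonic; major triad there is I.
C7: dominant seventh chord on C = scale degree 5 → V7.
F/A has root F, degree 1 in F major, so I6.

I - IV6 - I - V7 - I6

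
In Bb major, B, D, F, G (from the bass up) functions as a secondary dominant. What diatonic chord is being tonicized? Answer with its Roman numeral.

ii

The chord is a dominant seventh chord on G.
A dominant resolves down a perfect fifth: G → C. In Bb major, C is scale degree 2, i.e. ii.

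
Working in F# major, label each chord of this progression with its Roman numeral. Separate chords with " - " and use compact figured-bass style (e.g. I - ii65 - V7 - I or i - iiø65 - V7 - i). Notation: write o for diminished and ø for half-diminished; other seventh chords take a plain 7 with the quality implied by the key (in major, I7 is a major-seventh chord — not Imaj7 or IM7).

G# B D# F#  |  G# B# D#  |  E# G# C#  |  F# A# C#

G#-B-D#-F# has root G#, degree 2 in F# major, so ii7.
G#-B#-D#: chromatic; G# is V of V, so V/V.
E#-G#-C# has root C#, degree 5 in F# major, so V6.
F#-A#-C# has root F#, degree 1 in F# major, so I.

ii7 - V/V - V6 - I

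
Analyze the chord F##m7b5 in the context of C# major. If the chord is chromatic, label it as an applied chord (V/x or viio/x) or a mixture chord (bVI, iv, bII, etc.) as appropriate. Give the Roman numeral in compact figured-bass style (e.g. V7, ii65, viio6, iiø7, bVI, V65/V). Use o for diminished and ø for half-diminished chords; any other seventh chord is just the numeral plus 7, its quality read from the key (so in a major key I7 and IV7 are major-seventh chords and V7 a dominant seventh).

viiø7/V

Stacked in thirds the chord is F##-A#-C#-E#: a half-diminished seventh chord on F##.
F## sits a half step below G# (V in C# major); a diminished chord there is the applied leading-tone chord of V.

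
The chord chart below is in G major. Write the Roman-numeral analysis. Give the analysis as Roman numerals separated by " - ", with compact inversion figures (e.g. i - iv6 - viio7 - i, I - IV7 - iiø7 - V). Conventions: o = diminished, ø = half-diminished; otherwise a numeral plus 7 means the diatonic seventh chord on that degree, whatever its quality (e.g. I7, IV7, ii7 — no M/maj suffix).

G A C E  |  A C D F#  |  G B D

G-A-C-E: root A is the supertonic; minor seventh chord there is ii42.
A-C-D-F#: root D is the dominant; dominant seventh chord there is V43.
G-B-D: root G is the tonic; major triad there is I.

ii42 - V43 - I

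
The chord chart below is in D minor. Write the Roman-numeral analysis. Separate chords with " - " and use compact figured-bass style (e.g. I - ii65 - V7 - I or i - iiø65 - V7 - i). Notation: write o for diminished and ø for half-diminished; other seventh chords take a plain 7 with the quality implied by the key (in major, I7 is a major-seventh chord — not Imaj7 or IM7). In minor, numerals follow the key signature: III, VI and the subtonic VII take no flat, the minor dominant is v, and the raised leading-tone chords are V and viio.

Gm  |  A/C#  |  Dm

iv - V6 - i

Gm has root G, degree 4 in D minor, so iv.
A/C#: root A is the dominant; major triad there is V6.
Dm has root D, degree 1 in D minor, so i.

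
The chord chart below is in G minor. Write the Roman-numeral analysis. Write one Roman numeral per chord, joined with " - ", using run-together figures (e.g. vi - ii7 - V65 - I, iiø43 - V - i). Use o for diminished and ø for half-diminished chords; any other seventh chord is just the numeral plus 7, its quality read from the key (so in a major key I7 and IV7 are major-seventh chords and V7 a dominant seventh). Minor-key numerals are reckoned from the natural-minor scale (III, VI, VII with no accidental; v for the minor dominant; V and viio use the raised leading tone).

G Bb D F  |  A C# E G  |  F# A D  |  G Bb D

i7 - V7/V - V6 - i

G-Bb-D-F: minor seventh chord on G = scale degree 1 → i7.
A-C#-E-G: chromatic; A is V of V, so V7/V.
F#-A-D has root D, degree 5 in G minor, so V6.
G-Bb-D has root G, degree 1 in G minor, so i.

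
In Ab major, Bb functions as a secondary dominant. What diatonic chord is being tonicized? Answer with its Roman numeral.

V

The chord is a major triad on Bb.
A dominant resolves down a perfect fifth: Bb → Eb. In Ab major, Eb is scale degree 5, i.e. V.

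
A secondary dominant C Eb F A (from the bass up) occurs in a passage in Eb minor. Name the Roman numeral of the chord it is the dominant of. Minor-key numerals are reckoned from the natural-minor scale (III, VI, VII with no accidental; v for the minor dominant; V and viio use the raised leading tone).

The chord is a dominant seventh chord on F.
A dominant resolves down a perfect fifth: F → Bb. In Eb minor, Bb is scale degree 5, i.e. V.

V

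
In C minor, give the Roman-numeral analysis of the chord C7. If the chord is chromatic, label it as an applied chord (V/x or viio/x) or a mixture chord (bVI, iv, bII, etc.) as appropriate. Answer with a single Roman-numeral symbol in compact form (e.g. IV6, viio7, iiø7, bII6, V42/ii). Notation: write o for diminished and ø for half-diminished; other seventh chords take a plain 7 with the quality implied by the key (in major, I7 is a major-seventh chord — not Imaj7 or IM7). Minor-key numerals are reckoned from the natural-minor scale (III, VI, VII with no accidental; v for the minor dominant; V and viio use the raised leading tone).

V7/iv

Stacked in thirds the chord is C-E-G-Bb: a dominant seventh chord on C.
C is not a diatonic chord root with this quality in C minor, but it lies a perfect fifth above F (iv), so the chord functions as an applied dominant of iv.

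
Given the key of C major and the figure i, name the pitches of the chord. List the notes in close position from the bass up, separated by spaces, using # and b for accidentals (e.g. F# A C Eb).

C Eb G

Scale degree 1 in C major is C; here the chord built on it is altered to a minor triad. i is the minor tonic, borrowed from the parallel minor.
So the chord is C-Eb-G.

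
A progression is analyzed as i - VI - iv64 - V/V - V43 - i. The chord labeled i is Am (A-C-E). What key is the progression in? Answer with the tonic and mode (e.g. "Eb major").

A minor

i is given as A-C-E — a minor triad with root A.
If A is scale degree 1 and the mode makes that degree carry a minor triad, the tonic is A and the mode is minor.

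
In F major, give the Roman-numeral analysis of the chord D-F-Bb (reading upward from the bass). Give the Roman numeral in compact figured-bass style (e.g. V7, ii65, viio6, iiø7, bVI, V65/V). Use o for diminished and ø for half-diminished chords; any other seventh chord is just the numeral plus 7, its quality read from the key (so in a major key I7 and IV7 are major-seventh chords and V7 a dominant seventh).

The pitches Bb-D-F form a major triad rooted on Bb.
Bb is scale degree 4 in F major, and a major triad on that degree is written IV.
With D in the bass the chord is in first inversion, so the figured bass is 6.

IV6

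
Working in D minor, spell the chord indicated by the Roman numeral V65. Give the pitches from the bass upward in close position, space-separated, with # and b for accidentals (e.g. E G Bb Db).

C# E G A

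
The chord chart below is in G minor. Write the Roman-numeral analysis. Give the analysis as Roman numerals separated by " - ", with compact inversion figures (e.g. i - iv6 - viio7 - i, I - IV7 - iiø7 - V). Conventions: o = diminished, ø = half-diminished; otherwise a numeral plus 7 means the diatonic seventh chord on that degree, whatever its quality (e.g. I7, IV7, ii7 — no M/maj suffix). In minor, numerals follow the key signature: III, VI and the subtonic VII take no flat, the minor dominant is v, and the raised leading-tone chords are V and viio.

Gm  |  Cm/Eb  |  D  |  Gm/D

i - iv6 - V - i64

Gm: minor triad on G = scale degree 1 → i.
Cm/Eb: root C is the subdominant; minor triad there is iv6.
D: root D is the dominant; major triad there is V.
Gm/D has root G, degree 1 in G minor, so i64.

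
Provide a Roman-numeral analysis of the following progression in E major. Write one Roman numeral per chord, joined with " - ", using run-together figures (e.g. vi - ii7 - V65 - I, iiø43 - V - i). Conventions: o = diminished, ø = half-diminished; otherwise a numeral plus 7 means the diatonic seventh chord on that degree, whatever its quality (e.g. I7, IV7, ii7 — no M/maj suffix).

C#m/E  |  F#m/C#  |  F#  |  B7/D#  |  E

vi6 - ii64 - V/V - V65 - I

C#m/E: minor triad on C# = scale degree 6 → vi6.
F#m/C# has root F#, degree 2 in E major, so ii64.
F#: a major triad on F#, the applied dominant of V → V/V.
B7/D#: root B is the dominant; dominant seventh chord there is V65.
E has root E, degree 1 in E major, so I.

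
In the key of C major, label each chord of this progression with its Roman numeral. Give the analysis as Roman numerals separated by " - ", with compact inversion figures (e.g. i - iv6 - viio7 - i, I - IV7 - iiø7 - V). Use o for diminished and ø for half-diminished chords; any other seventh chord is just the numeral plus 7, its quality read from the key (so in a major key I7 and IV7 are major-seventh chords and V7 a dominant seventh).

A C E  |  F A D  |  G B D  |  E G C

vi - ii6 - V - I6

A-C-E: root A is the submediant; minor triad there is vi.
F-A-D has root D, degree 2 in C major, so ii6.
G-B-D has root G, degree 5 in C major, so V.
E-G-C has root C, degree 1 in C major, so I6.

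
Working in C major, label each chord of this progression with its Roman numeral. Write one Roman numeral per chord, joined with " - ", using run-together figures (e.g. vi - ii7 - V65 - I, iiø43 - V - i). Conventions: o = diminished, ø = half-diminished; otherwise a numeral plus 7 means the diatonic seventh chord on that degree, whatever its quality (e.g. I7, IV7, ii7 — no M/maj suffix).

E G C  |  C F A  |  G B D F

E-G-C has root C, degree 1 in C major, so I6.
C-F-A: root F is the subdominant; major triad there is IV64.
G-B-D-F: dominant seventh chord on G = scale degree 5 → V7.

I6 - IV64 - V7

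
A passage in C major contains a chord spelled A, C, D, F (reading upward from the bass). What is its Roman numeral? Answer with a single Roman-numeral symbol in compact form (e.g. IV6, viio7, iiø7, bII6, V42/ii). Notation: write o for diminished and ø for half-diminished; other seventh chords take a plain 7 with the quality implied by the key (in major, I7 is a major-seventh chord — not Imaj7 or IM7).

Stacked in thirds the chord is D-F-A-C: a minor seventh chord on D.
D is scale degree 2 in C major, and a minor seventh chord on that degree is written ii7.
With A in the bass the chord is in second inversion, so the figured bass is 43.

ii43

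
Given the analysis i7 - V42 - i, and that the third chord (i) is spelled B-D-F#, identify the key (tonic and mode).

The anchor chord is a minor triad on B, labeled i.
If B is scale degree 1 and the mode makes that degree carry a minor triad, the tonic is B and the mode is minor.

B minor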